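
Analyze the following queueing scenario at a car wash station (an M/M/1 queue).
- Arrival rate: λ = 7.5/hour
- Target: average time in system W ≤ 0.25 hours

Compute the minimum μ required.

For M/M/1: W = 1/(μ-λ)
Need W ≤ 0.25, so 1/(μ-λ) ≤ 0.25
μ - λ ≥ 1/0.25 = 4.0000
μ ≥ 7.5 + 4.0000 = 11.5000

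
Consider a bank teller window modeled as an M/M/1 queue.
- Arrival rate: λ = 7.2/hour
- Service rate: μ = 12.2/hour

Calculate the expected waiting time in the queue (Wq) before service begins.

First, compute utilization: ρ = λ/μ = 7.2/12.2 = 0.5902
For M/M/1: Wq = λ/(μ(μ-λ))
Wq = 7.2/(12.2 × (12.2-7.2))
Wq = 7.2/(12.2 × 5.00)
Wq = 0.1180 hours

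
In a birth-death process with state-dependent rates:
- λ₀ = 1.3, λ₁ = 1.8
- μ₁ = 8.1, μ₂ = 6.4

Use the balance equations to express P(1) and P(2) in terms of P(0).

Balance equations:
State 0: λ₀P₀ = μ₁P₁ → P₁ = (λ₀/μ₁)P₀ = (1.3/8.1)P₀ = 0.1605P₀
State 1: P₂ = (λ₀λ₁)/(μ₁μ₂)P₀ = (1.3×1.8)/(8.1×6.4)P₀ = 0.04514P₀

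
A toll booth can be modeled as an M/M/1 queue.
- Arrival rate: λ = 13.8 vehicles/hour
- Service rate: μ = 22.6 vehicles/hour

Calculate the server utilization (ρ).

Server utilization: ρ = λ/μ
ρ = 13.8/22.6 = 0.6106
The server is busy 61.06% of the time.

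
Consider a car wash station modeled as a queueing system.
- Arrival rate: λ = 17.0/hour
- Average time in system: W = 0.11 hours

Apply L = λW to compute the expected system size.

Little's Law: L = λW
L = 17.0 × 0.11 = 1.8700 cars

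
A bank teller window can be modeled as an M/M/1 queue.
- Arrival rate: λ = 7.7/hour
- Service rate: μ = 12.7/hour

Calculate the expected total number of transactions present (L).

ρ = λ/μ = 7.7/12.7 = 0.6063
For M/M/1: L = λ/(μ-λ)
L = 7.7/(12.7-7.7) = 7.7/5.00
L = 1.5400 transactions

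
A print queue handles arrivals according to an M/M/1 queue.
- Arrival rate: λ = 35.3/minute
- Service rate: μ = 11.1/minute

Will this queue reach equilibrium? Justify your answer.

Stability requires ρ = λ/(cμ) < 1
ρ = 35.3/(1 × 11.1) = 35.3/11.10 = 3.1802
Since 3.1802 ≥ 1, the system is UNSTABLE.
Queue grows without bound. Need μ > λ = 35.3.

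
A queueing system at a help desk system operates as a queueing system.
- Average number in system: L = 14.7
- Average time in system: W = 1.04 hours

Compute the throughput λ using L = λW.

Little's Law: L = λW, so λ = L/W
λ = 14.7/1.04 = 14.1346 tickets/hour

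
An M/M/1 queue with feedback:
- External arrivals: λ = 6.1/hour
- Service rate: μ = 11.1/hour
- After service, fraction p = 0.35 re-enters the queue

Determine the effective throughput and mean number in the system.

Effective arrival rate: λ_eff = λ/(1-p) = 6.1/(1-0.35) = 6.1/0.65 = 9.38462
ρ = λ_eff/μ = 9.38462/11.1 = 0.845461
L = ρ/(1-ρ) = 0.845461/(1-0.845461) = 5.4709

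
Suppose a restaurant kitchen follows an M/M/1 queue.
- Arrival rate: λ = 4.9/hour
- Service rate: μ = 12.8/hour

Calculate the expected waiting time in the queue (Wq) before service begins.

First, compute utilization: ρ = λ/μ = 4.9/12.8 = 0.3828
For M/M/1: Wq = λ/(μ(μ-λ))
Wq = 4.9/(12.8 × (12.8-4.9))
Wq = 4.9/(12.8 × 7.90)
Wq = 0.04846 hours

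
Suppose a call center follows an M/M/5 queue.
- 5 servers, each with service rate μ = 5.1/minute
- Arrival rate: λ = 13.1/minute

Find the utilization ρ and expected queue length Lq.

Traffic intensity: ρ = λ/(cμ) = 13.1/(5×5.1) = 0.5137
Since ρ = 0.5137 < 1, system is stable.
Offered load a = λ/μ = cρ = 13.1/5.1 = 2.5686
P₀ = [ Σₙ₌₀^4 aⁿ/n! + a^5/(5!(1-ρ)) ]⁻¹
Σ = a^0/0! + a^1/1! + a^2/2! + a^3/3! + a^4/4! = 1.0000 + 2.5686 + 3.2989 + 2.8246 + 1.8138 = 11.5059
a^5/(5!(1-ρ)) = 111.8164/(120 × 0.48627) = 1.9162
P₀ = 1/(11.5059 + 1.9162) = 0.07450
Lq = P₀·a^5·ρ / (5!(1-ρ)²) = 0.07450 × 111.8164 × 0.5137 / (120 × 0.2365) = 0.1508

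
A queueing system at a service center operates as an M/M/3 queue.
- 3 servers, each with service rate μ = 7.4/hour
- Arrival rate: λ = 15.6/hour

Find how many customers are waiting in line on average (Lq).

Traffic intensity: ρ = λ/(cμ) = 15.6/(3×7.4) = 0.7027
Since ρ = 0.7027 < 1, system is stable.
Offered load a = λ/μ = cρ = 15.6/7.4 = 2.1081
P₀ = [ Σₙ₌₀^2 aⁿ/n! + a^3/(3!(1-ρ)) ]⁻¹
Σ = a^0/0! + a^1/1! + a^2/2! = 1.0000 + 2.1081 + 2.2221 = 5.3302
a^3/(3!(1-ρ)) = 9.3687/(6 × 0.2973) = 5.2521
P₀ = 1/(5.3302 + 5.2521) = 0.09450
Lq = P₀·a^3·ρ / (3!(1-ρ)²) = 0.09450 × 9.3687 × 0.7027 / (6 × 0.08839) = 1.1731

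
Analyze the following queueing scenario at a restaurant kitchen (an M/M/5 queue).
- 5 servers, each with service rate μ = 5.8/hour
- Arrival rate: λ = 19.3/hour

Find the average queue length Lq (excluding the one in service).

Traffic intensity: ρ = λ/(cμ) = 19.3/(5×5.8) = 0.6655
Since ρ = 0.6655 < 1, system is stable.
Offered load a = λ/μ = cρ = 19.3/5.8 = 3.3276
P₀ = [ Σₙ₌₀^4 aⁿ/n! + a^5/(5!(1-ρ)) ]⁻¹
Σ = a^0/0! + a^1/1! + a^2/2! + a^3/3! + a^4/4! = 1.0000 + 3.3276 + 5.5364 + 6.1410 + 5.1086 = 21.1136
a^5/(5!(1-ρ)) = 407.9872/(120 × 0.334483) = 10.1646
P₀ = 1/(21.1136 + 10.1646) = 0.03197
Lq = P₀·a^5·ρ / (5!(1-ρ)²) = 0.031971 × 407.9872 × 0.66552 / (120 × 0.11188) = 0.6466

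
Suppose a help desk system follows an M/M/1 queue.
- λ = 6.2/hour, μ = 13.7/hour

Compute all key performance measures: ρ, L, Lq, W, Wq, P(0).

Step 1: ρ = λ/μ = 6.2/13.7 = 0.4526
Step 2: L = λ/(μ-λ) = 6.2/7.50 = 0.8267
Step 3: Lq = λ²/(μ(μ-λ)) = 38.44/(13.7×7.50) = 0.3741
Step 4: W = 1/(μ-λ) = 1/7.50 = 0.133333
Step 5: Wq = λ/(μ(μ-λ)) = 6.2/(13.7×7.50) = 0.06034
Step 6: P(0) = 1-ρ = 0.5474
Verify: L = λW = 6.2×0.133333 = 0.8267 ✔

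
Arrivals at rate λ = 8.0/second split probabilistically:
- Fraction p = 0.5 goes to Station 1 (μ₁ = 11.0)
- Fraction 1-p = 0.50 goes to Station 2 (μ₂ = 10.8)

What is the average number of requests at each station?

Effective rates: λ₁ = 8.0×0.5 = 4, λ₂ = 8.0×0.50 = 4
Station 1: ρ₁ = 4/11.0 = 0.36364, L₁ = ρ₁/(1-ρ₁) = 0.36364/(1-0.36364) = 0.5714
Station 2: ρ₂ = 4/10.8 = 0.37037, L₂ = ρ₂/(1-ρ₂) = 0.37037/(1-0.37037) = 0.5882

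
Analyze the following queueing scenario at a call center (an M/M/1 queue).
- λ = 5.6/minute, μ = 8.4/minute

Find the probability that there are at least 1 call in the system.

ρ = λ/μ = 5.6/8.4 = 0.6667
P(N ≥ n) = ρⁿ
P(N ≥ 1) = 0.6667^1
P(N ≥ 1) = 0.6667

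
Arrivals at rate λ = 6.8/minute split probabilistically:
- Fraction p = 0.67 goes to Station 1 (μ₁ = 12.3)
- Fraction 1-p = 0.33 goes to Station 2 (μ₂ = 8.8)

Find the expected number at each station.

Effective rates: λ₁ = 6.8×0.67 = 4.556, λ₂ = 6.8×0.33 = 2.244
Station 1: ρ₁ = 4.556/12.3 = 0.3704, L₁ = ρ₁/(1-ρ₁) = 0.3704/(1-0.3704) = 0.5883
Station 2: ρ₂ = 2.244/8.8 = 0.2550, L₂ = ρ₂/(1-ρ₂) = 0.2550/(1-0.2550) = 0.3423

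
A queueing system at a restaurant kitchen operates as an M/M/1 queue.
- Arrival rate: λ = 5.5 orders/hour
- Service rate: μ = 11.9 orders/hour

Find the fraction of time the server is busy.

Server utilization: ρ = λ/μ
ρ = 5.5/11.9 = 0.4622
The server is busy 46.22% of the time.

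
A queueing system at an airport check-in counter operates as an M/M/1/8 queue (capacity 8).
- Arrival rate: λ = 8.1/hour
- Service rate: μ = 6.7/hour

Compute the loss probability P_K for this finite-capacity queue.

ρ = λ/μ = 8.1/6.7 = 1.20896
P₀ = (1-ρ)/(1-ρ^(K+1)) = (1-1.20896)/(1-1.20896^9) = -0.20896/-4.5171 = 0.04626
P_K = P₀×ρ^K = 0.04626 × 1.20896^8 = 0.04626 × 4.5635 = 0.2111
Blocking probability = 21.11%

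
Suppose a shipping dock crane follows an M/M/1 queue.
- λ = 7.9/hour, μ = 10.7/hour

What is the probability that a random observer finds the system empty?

ρ = λ/μ = 7.9/10.7 = 0.7383
P(0) = 1 - ρ = 1 - 0.7383 = 0.2617
The server is idle 26.17% of the time.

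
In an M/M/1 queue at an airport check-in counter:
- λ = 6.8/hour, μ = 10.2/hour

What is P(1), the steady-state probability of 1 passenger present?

ρ = λ/μ = 6.8/10.2 = 0.6667
P(n) = (1-ρ)ρⁿ
P(1) = (1-0.6667) × 0.6667^1
P(1) = 0.3333 × 0.6667
P(1) = 0.2222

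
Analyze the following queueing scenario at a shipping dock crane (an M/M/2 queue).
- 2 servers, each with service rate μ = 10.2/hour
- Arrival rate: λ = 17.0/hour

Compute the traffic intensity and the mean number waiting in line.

Traffic intensity: ρ = λ/(cμ) = 17.0/(2×10.2) = 0.8333
Since ρ = 0.8333 < 1, system is stable.
Offered load a = λ/μ = cρ = 17.0/10.2 = 1.6667
P₀ = [ Σₙ₌₀^1 aⁿ/n! + a^2/(2!(1-ρ)) ]⁻¹
Σ = a^0/0! + a^1/1! = 1.0000 + 1.6667 = 2.6667
a^2/(2!(1-ρ)) = 2.77778/(2 × 0.166667) = 8.3333
P₀ = 1/(2.6667 + 8.3333) = 0.09091
Lq = P₀·a^2·ρ / (2!(1-ρ)²) = 0.090909 × 2.7778 × 0.83333 / (2 × 0.027778) = 3.7879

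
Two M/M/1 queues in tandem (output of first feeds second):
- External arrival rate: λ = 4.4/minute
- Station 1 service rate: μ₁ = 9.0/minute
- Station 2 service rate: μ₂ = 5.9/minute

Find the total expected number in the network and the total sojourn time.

By Jackson's theorem, each station behaves as independent M/M/1.
Station 1: ρ₁ = 4.4/9.0 = 0.4889, L₁ = ρ₁/(1-ρ₁) = λ/(μ₁-λ) = 4.4/4.60 = 0.956522
Station 2: ρ₂ = 4.4/5.9 = 0.7458, L₂ = ρ₂/(1-ρ₂) = λ/(μ₂-λ) = 4.4/1.50 = 2.93333
Total: L = L₁ + L₂ = 0.956522 + 2.93333 = 3.8899
W = L/λ = 3.8899/4.4 = 0.8841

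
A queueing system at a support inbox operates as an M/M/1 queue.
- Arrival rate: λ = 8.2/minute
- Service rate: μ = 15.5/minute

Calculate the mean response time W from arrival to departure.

First, compute utilization: ρ = λ/μ = 8.2/15.5 = 0.5290
For M/M/1: W = 1/(μ-λ)
W = 1/(15.5-8.2) = 1/7.30
W = 0.1370 minutes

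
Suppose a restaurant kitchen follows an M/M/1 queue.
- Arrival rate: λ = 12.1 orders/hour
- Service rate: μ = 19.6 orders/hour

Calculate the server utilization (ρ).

Server utilization: ρ = λ/μ
ρ = 12.1/19.6 = 0.6173
The server is busy 61.73% of the time.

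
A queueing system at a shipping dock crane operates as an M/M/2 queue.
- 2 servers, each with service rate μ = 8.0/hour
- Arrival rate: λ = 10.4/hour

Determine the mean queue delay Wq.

Traffic intensity: ρ = λ/(cμ) = 10.4/(2×8.0) = 0.6500
Since ρ = 0.6500 < 1, system is stable.
Offered load a = λ/μ = cρ = 10.4/8.0 = 1.3000
P₀ = [ Σₙ₌₀^1 aⁿ/n! + a^2/(2!(1-ρ)) ]⁻¹
Σ = a^0/0! + a^1/1! = 1.0000 + 1.3000 = 2.3000
a^2/(2!(1-ρ)) = 1.6900/(2 × 0.3500) = 2.4143
P₀ = 1/(2.3000 + 2.4143) = 0.2121
Lq = P₀·a^2·ρ / (2!(1-ρ)²) = 0.21212 × 1.6900 × 0.65000 / (2 × 0.12250) = 0.9511
Wq = Lq/λ = 0.9511/10.4 = 0.09145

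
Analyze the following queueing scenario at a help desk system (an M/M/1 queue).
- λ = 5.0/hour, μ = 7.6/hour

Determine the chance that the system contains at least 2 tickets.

ρ = λ/μ = 5.0/7.6 = 0.6579
P(N ≥ n) = ρⁿ
P(N ≥ 2) = 0.6579^2
P(N ≥ 2) = 0.4328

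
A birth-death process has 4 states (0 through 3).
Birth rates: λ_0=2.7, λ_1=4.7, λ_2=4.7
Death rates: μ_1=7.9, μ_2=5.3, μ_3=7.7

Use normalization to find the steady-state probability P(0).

Ratios P(n)/P(0) = (λ₀···λₙ₋₁)/(μ₁···μₙ):
P(1)/P(0) = (2.7)/(7.9) = 0.3418
P(2)/P(0) = (2.7×4.7)/(7.9×5.3) = 0.3031
P(3)/P(0) = (2.7×4.7×4.7)/(7.9×5.3×7.7) = 0.1850

Normalization: ∑ P(n) = 1
P(0) × (1.0000 + 0.3418 + 0.3031 + 0.1850) = 1
P(0) × 1.8299 = 1
P(0) = 1/1.8299 = 0.5465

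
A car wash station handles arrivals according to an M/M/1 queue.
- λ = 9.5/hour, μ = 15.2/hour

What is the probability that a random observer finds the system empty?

ρ = λ/μ = 9.5/15.2 = 0.6250
P(0) = 1 - ρ = 1 - 0.6250 = 0.3750
The server is idle 37.50% of the time.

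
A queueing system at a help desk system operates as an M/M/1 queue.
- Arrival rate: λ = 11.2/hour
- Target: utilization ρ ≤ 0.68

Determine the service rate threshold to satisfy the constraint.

ρ = λ/μ, so μ = λ/ρ
μ ≥ 11.2/0.68 = 16.4706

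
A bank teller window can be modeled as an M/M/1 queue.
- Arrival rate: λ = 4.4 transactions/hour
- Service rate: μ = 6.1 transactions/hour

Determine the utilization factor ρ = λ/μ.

Server utilization: ρ = λ/μ
ρ = 4.4/6.1 = 0.7213
The server is busy 72.13% of the time.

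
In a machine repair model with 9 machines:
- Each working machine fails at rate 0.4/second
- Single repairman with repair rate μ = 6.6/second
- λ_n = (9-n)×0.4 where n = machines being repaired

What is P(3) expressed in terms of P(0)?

P(3)/P(0) = ∏_{i=0}^{3-1} λ_i/μ_{i+1}
= (9-0)×0.4/6.6 × (9-1)×0.4/6.6 × (9-2)×0.4/6.6
= 0.1122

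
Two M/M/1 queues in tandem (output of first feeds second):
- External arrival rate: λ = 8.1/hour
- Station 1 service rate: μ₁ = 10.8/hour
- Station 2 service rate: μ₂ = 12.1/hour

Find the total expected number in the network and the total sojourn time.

By Jackson's theorem, each station behaves as independent M/M/1.
Station 1: ρ₁ = 8.1/10.8 = 0.7500, L₁ = ρ₁/(1-ρ₁) = λ/(μ₁-λ) = 8.1/2.70 = 3.0000
Station 2: ρ₂ = 8.1/12.1 = 0.6694, L₂ = ρ₂/(1-ρ₂) = λ/(μ₂-λ) = 8.1/4.00 = 2.0250
Total: L = L₁ + L₂ = 3.0000 + 2.0250 = 5.0250
W = L/λ = 5.0250/8.1 = 0.6204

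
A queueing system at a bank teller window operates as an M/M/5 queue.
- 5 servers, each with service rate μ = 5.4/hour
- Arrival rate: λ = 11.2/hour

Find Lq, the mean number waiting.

Traffic intensity: ρ = λ/(cμ) = 11.2/(5×5.4) = 0.4148
Since ρ = 0.4148 < 1, system is stable.
Offered load a = λ/μ = cρ = 11.2/5.4 = 2.0741
P₀ = [ Σₙ₌₀^4 aⁿ/n! + a^5/(5!(1-ρ)) ]⁻¹
Σ = a^0/0! + a^1/1! + a^2/2! + a^3/3! + a^4/4! = 1.0000 + 2.0741 + 2.1509 + 1.4870 + 0.7711 = 7.4831
a^5/(5!(1-ρ)) = 38.3814/(120 × 0.5852) = 0.5466
P₀ = 1/(7.4831 + 0.5466) = 0.1245
Lq = P₀·a^5·ρ / (5!(1-ρ)²) = 0.12454 × 38.3814 × 0.41481 / (120 × 0.34244) = 0.04825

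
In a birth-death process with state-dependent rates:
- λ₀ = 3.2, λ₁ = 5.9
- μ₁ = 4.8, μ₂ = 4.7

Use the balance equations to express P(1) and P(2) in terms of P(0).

Balance equations:
State 0: λ₀P₀ = μ₁P₁ → P₁ = (λ₀/μ₁)P₀ = (3.2/4.8)P₀ = 0.6667P₀
State 1: P₂ = (λ₀λ₁)/(μ₁μ₂)P₀ = (3.2×5.9)/(4.8×4.7)P₀ = 0.8369P₀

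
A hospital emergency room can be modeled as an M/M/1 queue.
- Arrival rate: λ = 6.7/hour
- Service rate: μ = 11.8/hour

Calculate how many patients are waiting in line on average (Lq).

ρ = λ/μ = 6.7/11.8 = 0.5678
For M/M/1: Lq = λ²/(μ(μ-λ))
Lq = 44.89/(11.8 × 5.10)
Lq = 0.7459 patients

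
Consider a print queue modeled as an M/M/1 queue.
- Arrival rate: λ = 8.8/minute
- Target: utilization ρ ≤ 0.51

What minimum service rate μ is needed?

ρ = λ/μ, so μ = λ/ρ
μ ≥ 8.8/0.51 = 17.2549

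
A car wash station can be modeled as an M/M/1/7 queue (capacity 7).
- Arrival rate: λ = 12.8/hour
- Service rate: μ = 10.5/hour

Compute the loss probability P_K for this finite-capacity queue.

ρ = λ/μ = 12.8/10.5 = 1.21905
P₀ = (1-ρ)/(1-ρ^(K+1)) = (1-1.21905)/(1-1.21905^8) = -0.21905/-3.8772 = 0.05650
P_K = P₀×ρ^K = 0.05650 × 1.21905^7 = 0.05650 × 4.0008 = 0.2260
Blocking probability = 22.60%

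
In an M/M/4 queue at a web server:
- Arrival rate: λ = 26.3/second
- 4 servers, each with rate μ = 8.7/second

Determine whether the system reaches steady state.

Stability requires ρ = λ/(cμ) < 1
ρ = 26.3/(4 × 8.7) = 26.3/34.80 = 0.7557
Since 0.7557 < 1, the system is STABLE.
The servers are busy 75.57% of the time.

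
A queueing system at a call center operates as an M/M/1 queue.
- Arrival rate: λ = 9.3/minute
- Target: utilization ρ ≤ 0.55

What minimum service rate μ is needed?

ρ = λ/μ, so μ = λ/ρ
μ ≥ 9.3/0.55 = 16.9091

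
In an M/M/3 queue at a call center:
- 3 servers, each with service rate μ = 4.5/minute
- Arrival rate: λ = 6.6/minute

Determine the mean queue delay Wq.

Traffic intensity: ρ = λ/(cμ) = 6.6/(3×4.5) = 0.4889
Since ρ = 0.4889 < 1, system is stable.
Offered load a = λ/μ = cρ = 6.6/4.5 = 1.4667
P₀ = [ Σₙ₌₀^2 aⁿ/n! + a^3/(3!(1-ρ)) ]⁻¹
Σ = a^0/0! + a^1/1! + a^2/2! = 1.00000 + 1.46667 + 1.07556 = 3.5422
a^3/(3!(1-ρ)) = 3.1550/(6 × 0.5111) = 1.0288
P₀ = 1/(3.5422 + 1.0288) = 0.2188
Lq = P₀·a^3·ρ / (3!(1-ρ)²) = 0.2188 × 3.1550 × 0.4889 / (6 × 0.2612) = 0.2153
Wq = Lq/λ = 0.2153/6.6 = 0.03262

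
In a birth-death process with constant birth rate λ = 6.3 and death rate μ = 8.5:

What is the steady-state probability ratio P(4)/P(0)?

For constant rates: P(n)/P(0) = (λ/μ)^n
P(4)/P(0) = (6.3/8.5)^4 = 0.7412^4 = 0.3018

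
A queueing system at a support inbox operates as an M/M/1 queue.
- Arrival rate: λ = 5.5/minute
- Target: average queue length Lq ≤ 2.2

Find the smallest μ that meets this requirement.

For M/M/1: Lq = λ²/(μ(μ-λ))
Need Lq ≤ 2.2, i.e. μ(μ-λ) ≥ λ²/2.2
μ² - 5.5μ - 30.25/2.2 ≥ 0  →  μ² - 5.5μ - 13.7500 ≥ 0
Quadratic formula (positive root): μ = [λ + √(λ² + 4×13.7500)]/2
Discriminant: 30.25 + 4×13.7500 = 85.2500, √85.2500 = 9.23309
μ ≥ (5.5 + 9.23309)/2 = 7.3665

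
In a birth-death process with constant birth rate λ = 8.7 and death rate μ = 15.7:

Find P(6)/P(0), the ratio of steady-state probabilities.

For constant rates: P(n)/P(0) = (λ/μ)^n
P(6)/P(0) = (8.7/15.7)^6 = 0.55414^6 = 0.02895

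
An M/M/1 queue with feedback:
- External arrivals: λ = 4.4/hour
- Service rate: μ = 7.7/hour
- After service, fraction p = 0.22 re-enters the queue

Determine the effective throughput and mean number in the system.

Effective arrival rate: λ_eff = λ/(1-p) = 4.4/(1-0.22) = 4.4/0.78 = 5.6410
ρ = λ_eff/μ = 5.6410/7.7 = 0.7326
L = ρ/(1-ρ) = 0.7326/(1-0.7326) = 2.7397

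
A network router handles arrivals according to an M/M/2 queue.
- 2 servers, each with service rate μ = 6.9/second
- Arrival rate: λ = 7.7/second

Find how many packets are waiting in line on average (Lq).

Traffic intensity: ρ = λ/(cμ) = 7.7/(2×6.9) = 0.5580
Since ρ = 0.5580 < 1, system is stable.
Offered load a = λ/μ = cρ = 7.7/6.9 = 1.1159
P₀ = [ Σₙ₌₀^1 aⁿ/n! + a^2/(2!(1-ρ)) ]⁻¹
Σ = a^0/0! + a^1/1! = 1.0000 + 1.1159 = 2.1159
a^2/(2!(1-ρ)) = 1.2453/(2 × 0.44203) = 1.4086
P₀ = 1/(2.1159 + 1.4086) = 0.2837
Lq = P₀·a^2·ρ / (2!(1-ρ)²) = 0.28372 × 1.2453 × 0.55797 / (2 × 0.19539) = 0.5045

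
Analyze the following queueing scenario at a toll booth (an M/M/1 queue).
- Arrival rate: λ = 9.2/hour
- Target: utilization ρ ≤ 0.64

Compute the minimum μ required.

ρ = λ/μ, so μ = λ/ρ
μ ≥ 9.2/0.64 = 14.3750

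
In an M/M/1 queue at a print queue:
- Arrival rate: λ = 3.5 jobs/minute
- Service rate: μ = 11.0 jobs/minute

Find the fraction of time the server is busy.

Server utilization: ρ = λ/μ
ρ = 3.5/11.0 = 0.3182
The server is busy 31.82% of the time.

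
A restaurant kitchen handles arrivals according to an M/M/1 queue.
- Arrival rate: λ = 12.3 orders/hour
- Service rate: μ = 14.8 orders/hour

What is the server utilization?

Server utilization: ρ = λ/μ
ρ = 12.3/14.8 = 0.8311
The server is busy 83.11% of the time.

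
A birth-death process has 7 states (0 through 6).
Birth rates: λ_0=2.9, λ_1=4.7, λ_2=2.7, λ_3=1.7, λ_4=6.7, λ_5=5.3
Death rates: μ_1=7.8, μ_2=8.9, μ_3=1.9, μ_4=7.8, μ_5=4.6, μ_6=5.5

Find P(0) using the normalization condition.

Ratios P(n)/P(0) = (λ₀···λₙ₋₁)/(μ₁···μₙ):
P(1)/P(0) = (2.9)/(7.8) = 0.37179
P(2)/P(0) = (2.9×4.7)/(7.8×8.9) = 0.19634
P(3)/P(0) = (2.9×4.7×2.7)/(7.8×8.9×1.9) = 0.27901
P(4)/P(0) = (2.9×4.7×2.7×1.7)/(7.8×8.9×1.9×7.8) = 0.060810
P(5)/P(0) = (2.9×4.7×2.7×1.7×6.7)/(7.8×8.9×1.9×7.8×4.6) = 0.088571
P(6)/P(0) = (2.9×4.7×2.7×1.7×6.7×5.3)/(7.8×8.9×1.9×7.8×4.6×5.5) = 0.085350

Normalization: ∑ P(n) = 1
P(0) × (1.0000 + 0.37179 + 0.19634 + 0.27901 + 0.060810 + 0.088571 + 0.085350) = 1
P(0) × 2.0819 = 1
P(0) = 1/2.0819 = 0.4803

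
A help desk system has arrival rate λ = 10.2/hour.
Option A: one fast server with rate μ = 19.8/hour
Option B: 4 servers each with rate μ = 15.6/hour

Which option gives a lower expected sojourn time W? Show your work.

Option A: single server μ = 19.8 (M/M/1)
  ρ_A = 10.2/19.8 = 0.5152
  W_A = 1/(μ-λ) = 1/(19.8-10.2) = 1/9.60 = 0.1042

Option B: 4 servers μ = 15.6 (M/M/4)
  ρ_B = λ/(cμ) = 10.2/(4×15.6) = 0.1635
  Offered load a = λ/μ = cρ = 10.2/15.6 = 0.6538
  P₀ = [ Σₙ₌₀^3 aⁿ/n! + a^4/(4!(1-ρ)) ]⁻¹
  Σ = a^0/0! + a^1/1! + a^2/2! + a^3/3! = 1.0000 + 0.6538 + 0.2138 + 0.04659 = 1.9142
  a^4/(4!(1-ρ)) = 0.18277/(24 × 0.83654) = 0.009103
  P₀ = 1/(1.9142 + 0.009103) = 0.5199
  Lq = P₀·a^4·ρ / (4!(1-ρ)²) = 0.51994 × 0.18277 × 0.16346 / (24 × 0.69980) = 0.0009249
  Wq_B = Lq/λ = 0.0009249/10.2 = 0.00009068
  W_B = Wq_B + 1/μ = 0.00009068 + 0.06410 = 0.06419

Since W_B = 0.06419 < W_A = 0.1042, Option B (multiple servers) has the shorter time in system.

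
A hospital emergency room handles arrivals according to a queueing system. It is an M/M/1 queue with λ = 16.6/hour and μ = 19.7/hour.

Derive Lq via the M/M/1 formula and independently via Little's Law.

Method 1 (direct): Lq = λ²/(μ(μ-λ)) = 275.56/(19.7 × 3.10) = 4.5122

Method 2 (Little's Law):
W = 1/(μ-λ) = 1/3.10 = 0.32258
Wq = W - 1/μ = 0.32258 - 0.050761 = 0.27182
Lq = λWq = 16.6 × 0.27182 = 4.5122 ✔ (matches Method 1)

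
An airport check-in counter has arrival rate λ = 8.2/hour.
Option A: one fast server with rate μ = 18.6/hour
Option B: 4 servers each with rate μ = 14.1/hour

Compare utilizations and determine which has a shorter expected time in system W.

Option A: single server μ = 18.6 (M/M/1)
  ρ_A = 8.2/18.6 = 0.4409
  W_A = 1/(μ-λ) = 1/(18.6-8.2) = 1/10.40 = 0.09615

Option B: 4 servers μ = 14.1 (M/M/4)
  ρ_B = λ/(cμ) = 8.2/(4×14.1) = 0.1454
  Offered load a = λ/μ = cρ = 8.2/14.1 = 0.5816
  P₀ = [ Σₙ₌₀^3 aⁿ/n! + a^4/(4!(1-ρ)) ]⁻¹
  Σ = a^0/0! + a^1/1! + a^2/2! + a^3/3! = 1.00000 + 0.581560 + 0.169106 + 0.0327818 = 1.7834
  a^4/(4!(1-ρ)) = 0.11439/(24 × 0.85461) = 0.005577
  P₀ = 1/(1.7834 + 0.005577) = 0.5590
  Lq = P₀·a^4·ρ / (4!(1-ρ)²) = 0.55896 × 0.11439 × 0.14539 / (24 × 0.73036) = 0.0005303
  Wq_B = Lq/λ = 0.000530335/8.2 = 0.000064675
  W_B = Wq_B + 1/μ = 0.000064675 + 0.070922 = 0.07099

Since W_B = 0.07099 < W_A = 0.09615, Option B (multiple servers) has the shorter time in system.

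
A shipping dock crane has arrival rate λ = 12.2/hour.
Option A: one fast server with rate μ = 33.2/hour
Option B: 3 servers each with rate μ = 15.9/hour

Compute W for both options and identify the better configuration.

Option A: single server μ = 33.2 (M/M/1)
  ρ_A = 12.2/33.2 = 0.3675
  W_A = 1/(μ-λ) = 1/(33.2-12.2) = 1/21.00 = 0.04762

Option B: 3 servers μ = 15.9 (M/M/3)
  ρ_B = λ/(cμ) = 12.2/(3×15.9) = 0.2558
  Offered load a = λ/μ = cρ = 12.2/15.9 = 0.7673
  P₀ = [ Σₙ₌₀^2 aⁿ/n! + a^3/(3!(1-ρ)) ]⁻¹
  Σ = a^0/0! + a^1/1! + a^2/2! = 1.0000 + 0.7673 + 0.2944 = 2.0617
  a^3/(3!(1-ρ)) = 0.4517/(6 × 0.7442) = 0.1012
  P₀ = 1/(2.0617 + 0.10116) = 0.4624
  Lq = P₀·a^3·ρ / (3!(1-ρ)²) = 0.46236 × 0.45174 × 0.25577 / (6 × 0.55389) = 0.01607
  Wq_B = Lq/λ = 0.016074/12.2 = 0.001318
  W_B = Wq_B + 1/μ = 0.001318 + 0.06289 = 0.06421

Since W_A = 0.04762 < W_B = 0.06421, Option A (single fast server) has the shorter time in system.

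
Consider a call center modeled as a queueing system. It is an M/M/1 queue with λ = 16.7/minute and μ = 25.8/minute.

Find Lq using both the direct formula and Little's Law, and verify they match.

Method 1 (direct): Lq = λ²/(μ(μ-λ)) = 278.89/(25.8 × 9.10) = 1.1879

Method 2 (Little's Law):
W = 1/(μ-λ) = 1/9.10 = 0.10989
Wq = W - 1/μ = 0.10989 - 0.038760 = 0.07113
Lq = λWq = 16.7 × 0.07113 = 1.1879 ✔ (matches Method 1)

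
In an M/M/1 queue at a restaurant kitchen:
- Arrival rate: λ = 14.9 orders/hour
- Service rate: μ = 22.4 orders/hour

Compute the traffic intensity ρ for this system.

Server utilization: ρ = λ/μ
ρ = 14.9/22.4 = 0.6652
The server is busy 66.52% of the time.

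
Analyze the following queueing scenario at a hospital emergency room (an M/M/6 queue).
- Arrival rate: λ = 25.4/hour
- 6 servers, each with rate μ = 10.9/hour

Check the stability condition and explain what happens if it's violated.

Stability requires ρ = λ/(cμ) < 1
ρ = 25.4/(6 × 10.9) = 25.4/65.40 = 0.3884
Since 0.3884 < 1, the system is STABLE.
The servers are busy 38.84% of the time.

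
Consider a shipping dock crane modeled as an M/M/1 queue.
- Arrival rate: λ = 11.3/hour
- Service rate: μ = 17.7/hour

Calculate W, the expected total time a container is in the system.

First, compute utilization: ρ = λ/μ = 11.3/17.7 = 0.6384
For M/M/1: W = 1/(μ-λ)
W = 1/(17.7-11.3) = 1/6.40
W = 0.1563 hours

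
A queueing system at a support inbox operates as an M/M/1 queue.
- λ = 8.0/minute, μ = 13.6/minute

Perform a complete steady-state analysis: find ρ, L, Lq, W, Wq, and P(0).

Step 1: ρ = λ/μ = 8.0/13.6 = 0.5882
Step 2: L = λ/(μ-λ) = 8.0/5.60 = 1.4286
Step 3: Lq = λ²/(μ(μ-λ)) = 64.00/(13.6×5.60) = 0.8403
Step 4: W = 1/(μ-λ) = 1/5.60 = 0.17857
Step 5: Wq = λ/(μ(μ-λ)) = 8.0/(13.6×5.60) = 0.1050
Step 6: P(0) = 1-ρ = 0.4118
Verify: L = λW = 8.0×0.17857 = 1.4286 ✔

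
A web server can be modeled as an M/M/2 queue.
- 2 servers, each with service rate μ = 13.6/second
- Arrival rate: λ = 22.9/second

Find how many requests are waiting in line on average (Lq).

Traffic intensity: ρ = λ/(cμ) = 22.9/(2×13.6) = 0.8419
Since ρ = 0.8419 < 1, system is stable.
Offered load a = λ/μ = cρ = 22.9/13.6 = 1.6838
P₀ = [ Σₙ₌₀^1 aⁿ/n! + a^2/(2!(1-ρ)) ]⁻¹
Σ = a^0/0! + a^1/1! = 1.0000 + 1.6838 = 2.6838
a^2/(2!(1-ρ)) = 2.83526/(2 × 0.158088) = 8.9673
P₀ = 1/(2.6838 + 8.9673) = 0.08583
Lq = P₀·a^2·ρ / (2!(1-ρ)²) = 0.0858283 × 2.83526 × 0.841912 / (2 × 0.0249919) = 4.0988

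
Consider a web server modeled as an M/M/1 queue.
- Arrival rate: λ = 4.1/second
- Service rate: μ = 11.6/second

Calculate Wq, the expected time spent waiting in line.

First, compute utilization: ρ = λ/μ = 4.1/11.6 = 0.3534
For M/M/1: Wq = λ/(μ(μ-λ))
Wq = 4.1/(11.6 × (11.6-4.1))
Wq = 4.1/(11.6 × 7.50)
Wq = 0.04713 seconds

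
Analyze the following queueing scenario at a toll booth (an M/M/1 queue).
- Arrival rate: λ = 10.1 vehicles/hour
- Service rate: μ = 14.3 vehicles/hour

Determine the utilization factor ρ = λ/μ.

Server utilization: ρ = λ/μ
ρ = 10.1/14.3 = 0.7063
The server is busy 70.63% of the time.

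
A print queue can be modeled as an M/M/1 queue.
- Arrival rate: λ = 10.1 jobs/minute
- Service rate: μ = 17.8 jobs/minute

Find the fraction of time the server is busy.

Server utilization: ρ = λ/μ
ρ = 10.1/17.8 = 0.5674
The server is busy 56.74% of the time.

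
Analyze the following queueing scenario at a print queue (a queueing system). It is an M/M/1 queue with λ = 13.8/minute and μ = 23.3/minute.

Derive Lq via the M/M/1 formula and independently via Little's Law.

Method 1 (direct): Lq = λ²/(μ(μ-λ)) = 190.44/(23.3 × 9.50) = 0.8604

Method 2 (Little's Law):
W = 1/(μ-λ) = 1/9.50 = 0.1052632
Wq = W - 1/μ = 0.1052632 - 0.04291845 = 0.062345
Lq = λWq = 13.8 × 0.062345 = 0.8604 ✔ (matches Method 1)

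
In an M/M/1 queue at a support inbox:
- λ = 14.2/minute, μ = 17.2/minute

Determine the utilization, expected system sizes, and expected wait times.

Step 1: ρ = λ/μ = 14.2/17.2 = 0.8256
Step 2: L = λ/(μ-λ) = 14.2/3.00 = 4.7333
Step 3: Lq = λ²/(μ(μ-λ)) = 201.64/(17.2×3.00) = 3.9078
Step 4: W = 1/(μ-λ) = 1/3.00 = 0.33333
Step 5: Wq = λ/(μ(μ-λ)) = 14.2/(17.2×3.00) = 0.2752
Step 6: P(0) = 1-ρ = 0.1744
Verify: L = λW = 14.2×0.33333 = 4.7333 ✔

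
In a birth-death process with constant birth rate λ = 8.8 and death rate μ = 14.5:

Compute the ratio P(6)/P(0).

For constant rates: P(n)/P(0) = (λ/μ)^n
P(6)/P(0) = (8.8/14.5)^6 = 0.6069^6 = 0.04997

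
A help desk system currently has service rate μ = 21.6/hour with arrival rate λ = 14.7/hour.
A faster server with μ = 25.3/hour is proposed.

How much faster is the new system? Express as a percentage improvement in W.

System 1: ρ₁ = 14.7/21.6 = 0.6806, W₁ = 1/(21.6-14.7) = 0.14493
System 2: ρ₂ = 14.7/25.3 = 0.5810, W₂ = 1/(25.3-14.7) = 0.094340
Improvement: (W₁-W₂)/W₁ = (0.14493-0.094340)/0.14493 = 34.91%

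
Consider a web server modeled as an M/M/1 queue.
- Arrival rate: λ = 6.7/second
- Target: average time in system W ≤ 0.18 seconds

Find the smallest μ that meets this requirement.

For M/M/1: W = 1/(μ-λ)
Need W ≤ 0.18, so 1/(μ-λ) ≤ 0.18
μ - λ ≥ 1/0.18 = 5.5556
μ ≥ 6.7 + 5.5556 = 12.2556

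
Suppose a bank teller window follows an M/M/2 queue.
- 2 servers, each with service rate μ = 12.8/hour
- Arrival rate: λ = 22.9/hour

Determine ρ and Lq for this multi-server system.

Traffic intensity: ρ = λ/(cμ) = 22.9/(2×12.8) = 0.8945
Since ρ = 0.8945 < 1, system is stable.
Offered load a = λ/μ = cρ = 22.9/12.8 = 1.7891
P₀ = [ Σₙ₌₀^1 aⁿ/n! + a^2/(2!(1-ρ)) ]⁻¹
Σ = a^0/0! + a^1/1! = 1.0000 + 1.7891 = 2.7891
a^2/(2!(1-ρ)) = 3.200745/(2 × 0.1054688) = 15.1739
P₀ = 1/(2.7891 + 15.1739) = 0.05567
Lq = P₀·a^2·ρ / (2!(1-ρ)²) = 0.05567010 × 3.200745 × 0.8945312 / (2 × 0.01112366) = 7.1646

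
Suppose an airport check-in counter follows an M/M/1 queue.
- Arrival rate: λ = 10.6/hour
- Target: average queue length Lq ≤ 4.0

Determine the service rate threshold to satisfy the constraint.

For M/M/1: Lq = λ²/(μ(μ-λ))
Need Lq ≤ 4.0, i.e. μ(μ-λ) ≥ λ²/4.0
μ² - 10.6μ - 112.36/4.0 ≥ 0  →  μ² - 10.6μ - 28.0900 ≥ 0
Quadratic formula (positive root): μ = [λ + √(λ² + 4×28.0900)]/2
Discriminant: 112.36 + 4×28.0900 = 224.7200, √224.7200 = 14.9907
μ ≥ (10.6 + 14.9907)/2 = 12.7953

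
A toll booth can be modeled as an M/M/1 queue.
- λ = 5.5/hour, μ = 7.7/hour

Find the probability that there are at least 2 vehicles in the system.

ρ = λ/μ = 5.5/7.7 = 0.7143
P(N ≥ n) = ρⁿ
P(N ≥ 2) = 0.7143^2
P(N ≥ 2) = 0.5102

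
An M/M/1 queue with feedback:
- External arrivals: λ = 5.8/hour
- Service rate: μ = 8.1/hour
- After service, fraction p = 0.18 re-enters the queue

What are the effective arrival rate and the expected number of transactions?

Effective arrival rate: λ_eff = λ/(1-p) = 5.8/(1-0.18) = 5.8/0.82 = 7.07317
ρ = λ_eff/μ = 7.07317/8.1 = 0.873231
L = ρ/(1-ρ) = 0.873231/(1-0.873231) = 6.8884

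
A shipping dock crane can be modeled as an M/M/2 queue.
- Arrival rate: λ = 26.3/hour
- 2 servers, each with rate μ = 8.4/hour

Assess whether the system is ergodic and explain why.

Stability requires ρ = λ/(cμ) < 1
ρ = 26.3/(2 × 8.4) = 26.3/16.80 = 1.5655
Since 1.5655 ≥ 1, the system is UNSTABLE.
Need c > λ/μ = 26.3/8.4 = 3.13.
Minimum servers needed: c = 4.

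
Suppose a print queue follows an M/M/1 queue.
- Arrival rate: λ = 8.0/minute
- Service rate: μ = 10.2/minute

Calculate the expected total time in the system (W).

First, compute utilization: ρ = λ/μ = 8.0/10.2 = 0.7843
For M/M/1: W = 1/(μ-λ)
W = 1/(10.2-8.0) = 1/2.20
W = 0.4545 minutes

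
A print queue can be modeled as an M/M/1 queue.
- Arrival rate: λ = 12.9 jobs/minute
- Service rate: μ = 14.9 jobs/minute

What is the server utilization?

Server utilization: ρ = λ/μ
ρ = 12.9/14.9 = 0.8658
The server is busy 86.58% of the time.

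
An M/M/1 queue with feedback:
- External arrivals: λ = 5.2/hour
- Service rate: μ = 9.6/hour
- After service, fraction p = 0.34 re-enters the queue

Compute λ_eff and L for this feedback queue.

Effective arrival rate: λ_eff = λ/(1-p) = 5.2/(1-0.34) = 5.2/0.66 = 7.87879
ρ = λ_eff/μ = 7.87879/9.6 = 0.820707
L = ρ/(1-ρ) = 0.820707/(1-0.820707) = 4.5775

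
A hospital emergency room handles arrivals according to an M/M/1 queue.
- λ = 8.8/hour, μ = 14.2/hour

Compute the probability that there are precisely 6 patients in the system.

ρ = λ/μ = 8.8/14.2 = 0.6197
P(n) = (1-ρ)ρⁿ
P(6) = (1-0.6197) × 0.6197^6
P(6) = 0.3803 × 0.05664
P(6) = 0.02154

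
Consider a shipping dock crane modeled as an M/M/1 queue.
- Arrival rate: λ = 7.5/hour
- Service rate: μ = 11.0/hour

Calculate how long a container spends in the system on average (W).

First, compute utilization: ρ = λ/μ = 7.5/11.0 = 0.6818
For M/M/1: W = 1/(μ-λ)
W = 1/(11.0-7.5) = 1/3.50
W = 0.2857 hours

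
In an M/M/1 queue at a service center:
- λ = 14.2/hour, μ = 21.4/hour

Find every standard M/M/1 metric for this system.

Step 1: ρ = λ/μ = 14.2/21.4 = 0.6636
Step 2: L = λ/(μ-λ) = 14.2/7.20 = 1.9722
Step 3: Lq = λ²/(μ(μ-λ)) = 201.64/(21.4×7.20) = 1.3087
Step 4: W = 1/(μ-λ) = 1/7.20 = 0.13889
Step 5: Wq = λ/(μ(μ-λ)) = 14.2/(21.4×7.20) = 0.09216
Step 6: P(0) = 1-ρ = 0.3364
Verify: L = λW = 14.2×0.13889 = 1.9722 ✔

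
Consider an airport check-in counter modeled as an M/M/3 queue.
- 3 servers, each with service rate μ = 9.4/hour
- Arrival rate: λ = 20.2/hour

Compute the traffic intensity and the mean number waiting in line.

Traffic intensity: ρ = λ/(cμ) = 20.2/(3×9.4) = 0.7163
Since ρ = 0.7163 < 1, system is stable.
Offered load a = λ/μ = cρ = 20.2/9.4 = 2.1489
P₀ = [ Σₙ₌₀^2 aⁿ/n! + a^3/(3!(1-ρ)) ]⁻¹
Σ = a^0/0! + a^1/1! + a^2/2! = 1.0000 + 2.1489 + 2.3090 = 5.4579
a^3/(3!(1-ρ)) = 9.9236/(6 × 0.28369) = 5.8301
P₀ = 1/(5.4579 + 5.8301) = 0.08859
Lq = P₀·a^3·ρ / (3!(1-ρ)²) = 0.08859 × 9.9236 × 0.7163 / (6 × 0.08048) = 1.3041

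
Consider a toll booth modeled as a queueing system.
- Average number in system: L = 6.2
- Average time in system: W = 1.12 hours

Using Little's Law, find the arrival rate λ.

Little's Law: L = λW, so λ = L/W
λ = 6.2/1.12 = 5.5357 vehicles/hour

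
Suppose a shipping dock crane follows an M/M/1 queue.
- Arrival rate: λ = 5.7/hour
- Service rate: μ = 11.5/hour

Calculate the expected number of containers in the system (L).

ρ = λ/μ = 5.7/11.5 = 0.4957
For M/M/1: L = λ/(μ-λ)
L = 5.7/(11.5-5.7) = 5.7/5.80
L = 0.9828 containers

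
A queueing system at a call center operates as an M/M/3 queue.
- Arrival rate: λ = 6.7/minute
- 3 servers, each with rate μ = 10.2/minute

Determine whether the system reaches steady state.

Stability requires ρ = λ/(cμ) < 1
ρ = 6.7/(3 × 10.2) = 6.7/30.60 = 0.2190
Since 0.2190 < 1, the system is STABLE.
The servers are busy 21.90% of the time.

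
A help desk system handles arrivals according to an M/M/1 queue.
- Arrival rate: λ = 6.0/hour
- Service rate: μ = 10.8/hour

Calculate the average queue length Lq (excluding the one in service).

ρ = λ/μ = 6.0/10.8 = 0.5556
For M/M/1: Lq = λ²/(μ(μ-λ))
Lq = 36.00/(10.8 × 4.80)
Lq = 0.6944 tickets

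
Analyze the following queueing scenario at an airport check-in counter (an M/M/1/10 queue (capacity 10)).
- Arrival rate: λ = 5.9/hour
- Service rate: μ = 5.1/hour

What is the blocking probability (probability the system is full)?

ρ = λ/μ = 5.9/5.1 = 1.15686
P₀ = (1-ρ)/(1-ρ^(K+1)) = (1-1.15686)/(1-1.15686^11) = -0.15686/-3.9669 = 0.03954
P_K = P₀×ρ^K = 0.03954 × 1.15686^10 = 0.03954 × 4.2935 = 0.1698
Blocking probability = 16.98%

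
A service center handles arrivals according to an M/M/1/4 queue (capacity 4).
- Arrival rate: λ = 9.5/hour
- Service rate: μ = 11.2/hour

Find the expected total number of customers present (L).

ρ = λ/μ = 9.5/11.2 = 0.84821
P₀ = (1-ρ)/(1-ρ^(K+1)) = (1-0.84821)/(1-0.84821^5) = 0.1518/0.5609 = 0.2706
P_K = P₀×ρ^K = 0.2706 × 0.84821^4 = 0.2706 × 0.5176 = 0.1401
L = ρ[1 - (K+1)ρ^K + Kρ^(K+1)] / [(1-ρ)(1-ρ^(K+1))]
L = 0.84821 × (1 - 5×0.51762 + 4×0.43905) / ((1 - 0.84821) × (1 - 0.43905)) = 1.6746 customers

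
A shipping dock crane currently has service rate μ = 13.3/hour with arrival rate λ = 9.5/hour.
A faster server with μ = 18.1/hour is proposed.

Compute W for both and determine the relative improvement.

System 1: ρ₁ = 9.5/13.3 = 0.7143, W₁ = 1/(13.3-9.5) = 0.2632
System 2: ρ₂ = 9.5/18.1 = 0.5249, W₂ = 1/(18.1-9.5) = 0.1163
Improvement: (W₁-W₂)/W₁ = (0.2632-0.1163)/0.2632 = 55.81%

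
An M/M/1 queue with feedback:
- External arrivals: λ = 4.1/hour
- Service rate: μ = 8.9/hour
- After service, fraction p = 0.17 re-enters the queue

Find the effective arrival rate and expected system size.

Effective arrival rate: λ_eff = λ/(1-p) = 4.1/(1-0.17) = 4.1/0.83 = 4.9398
ρ = λ_eff/μ = 4.9398/8.9 = 0.55503
L = ρ/(1-ρ) = 0.55503/(1-0.55503) = 1.2473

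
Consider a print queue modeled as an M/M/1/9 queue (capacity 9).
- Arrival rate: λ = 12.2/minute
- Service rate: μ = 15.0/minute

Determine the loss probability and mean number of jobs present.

ρ = λ/μ = 12.2/15.0 = 0.813333
P₀ = (1-ρ)/(1-ρ^(K+1)) = (1-0.813333)/(1-0.813333^10) = 0.18667/0.87333 = 0.2137
P_K = P₀×ρ^K = 0.21374 × 0.813333^9 = 0.21374 × 0.15575 = 0.03329
Blocking probability P_9 = 0.03329 (3.33%)
L = ρ[1 - (K+1)ρ^K + Kρ^(K+1)] / [(1-ρ)(1-ρ^(K+1))]
L = 0.813333 × (1 - 10×0.1557455 + 9×0.1266730) / ((1 - 0.813333) × (1 - 0.1266730)) = 2.9067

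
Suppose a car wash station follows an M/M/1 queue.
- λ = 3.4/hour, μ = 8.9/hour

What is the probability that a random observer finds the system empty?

ρ = λ/μ = 3.4/8.9 = 0.3820
P(0) = 1 - ρ = 1 - 0.3820 = 0.6180
The server is idle 61.80% of the time.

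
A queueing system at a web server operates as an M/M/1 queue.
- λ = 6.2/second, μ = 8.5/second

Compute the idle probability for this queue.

ρ = λ/μ = 6.2/8.5 = 0.7294
P(0) = 1 - ρ = 1 - 0.7294 = 0.2706
The server is idle 27.06% of the time.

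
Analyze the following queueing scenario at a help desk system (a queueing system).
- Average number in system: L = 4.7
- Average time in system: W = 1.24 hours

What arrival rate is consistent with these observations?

Little's Law: L = λW, so λ = L/W
λ = 4.7/1.24 = 3.7903 tickets/hour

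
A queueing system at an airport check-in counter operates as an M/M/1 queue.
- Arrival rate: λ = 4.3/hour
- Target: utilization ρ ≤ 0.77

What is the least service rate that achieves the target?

ρ = λ/μ, so μ = λ/ρ
μ ≥ 4.3/0.77 = 5.5844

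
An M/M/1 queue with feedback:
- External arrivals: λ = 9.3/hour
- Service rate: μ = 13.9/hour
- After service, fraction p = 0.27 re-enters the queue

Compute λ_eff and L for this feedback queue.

Effective arrival rate: λ_eff = λ/(1-p) = 9.3/(1-0.27) = 9.3/0.73 = 12.73973
ρ = λ_eff/μ = 12.73973/13.9 = 0.916527
L = ρ/(1-ρ) = 0.916527/(1-0.916527) = 10.9799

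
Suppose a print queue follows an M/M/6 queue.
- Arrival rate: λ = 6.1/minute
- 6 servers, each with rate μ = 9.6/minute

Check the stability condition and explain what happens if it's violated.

Stability requires ρ = λ/(cμ) < 1
ρ = 6.1/(6 × 9.6) = 6.1/57.60 = 0.1059
Since 0.1059 < 1, the system is STABLE.
The servers are busy 10.59% of the time.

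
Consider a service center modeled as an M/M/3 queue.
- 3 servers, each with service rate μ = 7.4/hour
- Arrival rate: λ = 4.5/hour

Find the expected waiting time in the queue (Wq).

Traffic intensity: ρ = λ/(cμ) = 4.5/(3×7.4) = 0.2027
Since ρ = 0.2027 < 1, system is stable.
Offered load a = λ/μ = cρ = 4.5/7.4 = 0.6081
P₀ = [ Σₙ₌₀^2 aⁿ/n! + a^3/(3!(1-ρ)) ]⁻¹
Σ = a^0/0! + a^1/1! + a^2/2! = 1.0000 + 0.6081 + 0.1849 = 1.7930
a^3/(3!(1-ρ)) = 0.2249/(6 × 0.7973) = 0.04701
P₀ = 1/(1.7930 + 0.04701) = 0.5435
Lq = P₀·a^3·ρ / (3!(1-ρ)²) = 0.54347 × 0.22488 × 0.20270 / (6 × 0.63568) = 0.006495
Wq = Lq/λ = 0.006495/4.5 = 0.001443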